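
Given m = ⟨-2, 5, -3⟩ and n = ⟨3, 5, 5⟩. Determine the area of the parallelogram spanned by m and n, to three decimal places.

47.181

i: 5·5 - (-3)·5 = 25 - (-15) = 40
j: (-3)·3 - (-2)·5 = -9 - (-10) = 1
k: (-2)·5 - 5·3 = -10 - 15 = -25
m × n = (40, 1, -25)
|m × n| = √(40² + 1² + (-25)²) = √2226 ≈ 47.1805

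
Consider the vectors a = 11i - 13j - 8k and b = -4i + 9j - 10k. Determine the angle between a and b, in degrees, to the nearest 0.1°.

a · b = 11·(-4) + (-13)·9 + (-8)·(-10) = -44 - 117 + 80 = -81
|a|² = 121 + 169 + 64 = 354,  |a| = √354 ≈ 18.814888
|b|² = 16 + 81 + 100 = 197,  |b| = √197 ≈ 14.035669
cos θ = -81 / (18.814888 · 14.035669) ≈ -0.30673
θ = arccos(-0.30673) ≈ 107.9°

107.9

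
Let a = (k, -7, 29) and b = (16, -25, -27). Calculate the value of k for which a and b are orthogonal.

a · b = k·16 + (-7)·(-25) + 29·(-27) = -608 + 16k
Set equal to 0: 16k = 608, so k = 38.

38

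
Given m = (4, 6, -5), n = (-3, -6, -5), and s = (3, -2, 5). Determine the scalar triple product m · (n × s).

-280

n × s:
i: (-6)·5 - (-5)·(-2) = -30 - 10 = -40
j: (-5)·3 - (-3)·5 = -15 - (-15) = 0
k: (-3)·(-2) - (-6)·3 = 6 - (-18) = 24
n × s = (-40, 0, 24)
m · (n × s) = 4·(-40) + 6·0 + (-5)·24 = -160 + 0 - 120 = -280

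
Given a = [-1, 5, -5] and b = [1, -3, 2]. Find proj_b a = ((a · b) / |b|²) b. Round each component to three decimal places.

(-1.857, 5.571, -3.714)

a · b = (-1)·1 + 5·(-3) + (-5)·2 = -1 - 15 - 10 = -26
|b|² = 1 + 9 + 4 = 14
proj_b a = (-26/14) · (1, -3, 2) ≈ (-1.857, 5.571, -3.714)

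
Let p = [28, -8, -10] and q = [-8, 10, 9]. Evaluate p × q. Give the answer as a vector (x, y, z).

i: (-8)·9 - (-10)·10 = -72 - (-100) = 28
j: (-10)·(-8) - 28·9 = 80 - 252 = -172
k: 28·10 - (-8)·(-8) = 280 - 64 = 216
p × q = (28, -172, 216)

(28, -172, 216)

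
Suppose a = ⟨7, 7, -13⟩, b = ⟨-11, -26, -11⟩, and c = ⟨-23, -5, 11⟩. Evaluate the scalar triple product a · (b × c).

7290

b × c:
i: (-26)·11 - (-11)·(-5) = -286 - 55 = -341
j: (-11)·(-23) - (-11)·11 = 253 - (-121) = 374
k: (-11)·(-5) - (-26)·(-23) = 55 - 598 = -543
b × c = (-341, 374, -543)
a · (b × c) = 7·(-341) + 7·374 + (-13)·(-543) = -2387 + 2618 + 7059 = 7290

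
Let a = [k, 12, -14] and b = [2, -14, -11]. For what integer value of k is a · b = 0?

a · b = k·2 + 12·(-14) + (-14)·(-11) = -14 + 2k
Set equal to 0: 2k = 14, so k = 7.

7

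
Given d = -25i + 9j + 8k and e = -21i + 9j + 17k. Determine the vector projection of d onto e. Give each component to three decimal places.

(-19.213, 8.234, 15.554)

d · e = (-25)·(-21) + 9·9 + 8·17 = 525 + 81 + 136 = 742
|e|² = 441 + 81 + 289 = 811
proj_e d = (742/811) · (-21, 9, 17) ≈ (-19.213, 8.234, 15.554)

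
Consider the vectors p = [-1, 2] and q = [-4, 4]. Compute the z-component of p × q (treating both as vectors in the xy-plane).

4

(-1)·4 - 2·(-4) = -4 - (-8) = 4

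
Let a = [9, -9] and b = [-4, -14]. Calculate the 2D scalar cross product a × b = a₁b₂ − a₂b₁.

9·(-14) - (-9)·(-4) = -126 - 36 = -162

-162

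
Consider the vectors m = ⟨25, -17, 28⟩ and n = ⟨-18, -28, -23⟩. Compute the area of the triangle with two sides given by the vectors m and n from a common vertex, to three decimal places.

i: (-17)·(-23) - 28·(-28) = 391 - (-784) = 1175
j: 28·(-18) - 25·(-23) = -504 - (-575) = 71
k: 25·(-28) - (-17)·(-18) = -700 - 306 = -1006
m × n = (1175, 71, -1006)
|m × n| = √(1175² + 71² + (-1006)²) = √2397702 ≈ 1548.4515
area = ½ · 1548.4515 ≈ 774.226

774.226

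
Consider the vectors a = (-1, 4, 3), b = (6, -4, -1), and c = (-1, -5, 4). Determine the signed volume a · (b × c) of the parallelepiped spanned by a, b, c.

-173

b × c:
i: (-4)·4 - (-1)·(-5) = -16 - 5 = -21
j: (-1)·(-1) - 6·4 = 1 - 24 = -23
k: 6·(-5) - (-4)·(-1) = -30 - 4 = -34
b × c = (-21, -23, -34)
a · (b × c) = (-1)·(-21) + 4·(-23) + 3·(-34) = 21 - 92 - 102 = -173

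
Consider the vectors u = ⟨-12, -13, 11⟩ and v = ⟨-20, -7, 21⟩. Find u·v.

u · v = (-12)·(-20) + (-13)·(-7) + 11·21 = 240 + 91 + 231 = 562

562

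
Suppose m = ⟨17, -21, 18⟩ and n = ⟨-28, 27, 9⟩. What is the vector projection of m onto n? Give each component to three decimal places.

m · n = 17·(-28) + (-21)·27 + 18·9 = -476 - 567 + 162 = -881
|n|² = 784 + 729 + 81 = 1594
proj_n m = (-881/1594) · (-28, 27, 9) ≈ (15.476, -14.923, -4.974)

(15.476, -14.923, -4.974)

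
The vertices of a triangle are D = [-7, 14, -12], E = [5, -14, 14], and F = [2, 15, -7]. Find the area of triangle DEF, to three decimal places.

DE = (12, -28, 26),  DF = (9, 1, 5)
i: (-28)·5 - 26·1 = -140 - 26 = -166
j: 26·9 - 12·5 = 234 - 60 = 174
k: 12·1 - (-28)·9 = 12 - (-252) = 264
DE × DF = (-166, 174, 264)
|DE × DF| = √127528 ≈ 357.1106
area = ½ · 357.1106 ≈ 178.555

178.555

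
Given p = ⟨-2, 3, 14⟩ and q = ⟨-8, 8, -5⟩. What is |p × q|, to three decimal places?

i: 3·(-5) - 14·8 = -15 - 112 = -127
j: 14·(-8) - (-2)·(-5) = -112 - 10 = -122
k: (-2)·8 - 3·(-8) = -16 - (-24) = 8
p × q = (-127, -122, 8)
|p × q| = √((-127)² + (-122)² + 8²) = √31077 ≈ 176.2867

176.287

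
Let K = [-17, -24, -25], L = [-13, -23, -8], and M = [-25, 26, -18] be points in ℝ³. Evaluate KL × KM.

KL = (4, 1, 17)
KM = (-8, 50, 7)
i: 1·7 - 17·50 = 7 - 850 = -843
j: 17·(-8) - 4·7 = -136 - 28 = -164
k: 4·50 - 1·(-8) = 200 - (-8) = 208
KL × KM = (-843, -164, 208)

(-843, -164, 208)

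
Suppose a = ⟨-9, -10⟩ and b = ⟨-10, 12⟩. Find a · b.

-30

a · b = (-9)·(-10) + (-10)·12 = 90 - 120 = -30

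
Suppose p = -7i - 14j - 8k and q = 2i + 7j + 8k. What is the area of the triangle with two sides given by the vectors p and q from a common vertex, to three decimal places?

35.976

i: (-14)·8 - (-8)·7 = -112 - (-56) = -56
j: (-8)·2 - (-7)·8 = -16 - (-56) = 40
k: (-7)·7 - (-14)·2 = -49 - (-28) = -21
p × q = (-56, 40, -21)
|p × q| = √((-56)² + 40² + (-21)²) = √5177 ≈ 71.9514
area = ½ · 71.9514 ≈ 35.976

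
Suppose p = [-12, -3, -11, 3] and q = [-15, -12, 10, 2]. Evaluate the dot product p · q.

p · q = (-12)·(-15) + (-3)·(-12) + (-11)·10 + 3·2 = 180 + 36 - 110 + 6 = 112

112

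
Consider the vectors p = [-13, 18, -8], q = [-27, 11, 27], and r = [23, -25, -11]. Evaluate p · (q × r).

q × r:
i: 11·(-11) - 27·(-25) = -121 - (-675) = 554
j: 27·23 - (-27)·(-11) = 621 - 297 = 324
k: (-27)·(-25) - 11·23 = 675 - 253 = 422
q × r = (554, 324, 422)
p · (q × r) = (-13)·554 + 18·324 + (-8)·422 = -7202 + 5832 - 3376 = -4746

-4746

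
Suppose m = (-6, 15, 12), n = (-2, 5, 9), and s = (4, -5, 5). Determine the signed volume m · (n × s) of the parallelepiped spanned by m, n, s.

n × s:
i: 5·5 - 9·(-5) = 25 - (-45) = 70
j: 9·4 - (-2)·5 = 36 - (-10) = 46
k: (-2)·(-5) - 5·4 = 10 - 20 = -10
n × s = (70, 46, -10)
m · (n × s) = (-6)·70 + 15·46 + 12·(-10) = -420 + 690 - 120 = 150

150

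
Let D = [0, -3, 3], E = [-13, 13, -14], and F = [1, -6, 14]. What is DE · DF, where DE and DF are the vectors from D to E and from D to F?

DE = E − D = (-13, 16, -17)
DF = F − D = (1, -3, 11)
DE · DF = (-13)·1 + 16·(-3) + (-17)·11 = -13 - 48 - 187 = -248

-248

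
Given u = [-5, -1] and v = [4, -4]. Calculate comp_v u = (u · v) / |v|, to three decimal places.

u · v = (-5)·4 + (-1)·(-4) = -20 + 4 = -16
|v| = √(16 + 16) = √32 ≈ 5.6569
comp_v u = -16 / √32 ≈ -2.828

-2.828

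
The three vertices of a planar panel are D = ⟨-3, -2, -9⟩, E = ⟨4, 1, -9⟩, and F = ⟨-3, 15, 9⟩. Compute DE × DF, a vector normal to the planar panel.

DE = (7, 3, 0)
DF = (0, 17, 18)
i: 3·18 - 0·17 = 54 - 0 = 54
j: 0·0 - 7·18 = 0 - 126 = -126
k: 7·17 - 3·0 = 119 - 0 = 119
DE × DF = (54, -126, 119)

(54, -126, 119)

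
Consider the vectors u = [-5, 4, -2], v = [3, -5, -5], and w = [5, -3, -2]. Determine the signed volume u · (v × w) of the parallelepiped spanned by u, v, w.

-83

v × w:
i: (-5)·(-2) - (-5)·(-3) = 10 - 15 = -5
j: (-5)·5 - 3·(-2) = -25 - (-6) = -19
k: 3·(-3) - (-5)·5 = -9 - (-25) = 16
v × w = (-5, -19, 16)
u · (v × w) = (-5)·(-5) + 4·(-19) + (-2)·16 = 25 - 76 - 32 = -83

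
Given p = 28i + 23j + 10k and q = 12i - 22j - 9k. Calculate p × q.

(13, 372, -892)

i: 23·(-9) - 10·(-22) = -207 - (-220) = 13
j: 10·12 - 28·(-9) = 120 - (-252) = 372
k: 28·(-22) - 23·12 = -616 - 276 = -892
p × q = (13, 372, -892)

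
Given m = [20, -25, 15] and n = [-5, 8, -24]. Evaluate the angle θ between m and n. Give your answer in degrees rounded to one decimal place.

136.4

m · n = 20·(-5) + (-25)·8 + 15·(-24) = -100 - 200 - 360 = -660
|m|² = 400 + 625 + 225 = 1250,  |m| = √1250 ≈ 35.355339
|n|² = 25 + 64 + 576 = 665,  |n| = √665 ≈ 25.787594
cos θ = -660 / (35.355339 · 25.787594) ≈ -0.72390
θ = arccos(-0.72390) ≈ 136.4°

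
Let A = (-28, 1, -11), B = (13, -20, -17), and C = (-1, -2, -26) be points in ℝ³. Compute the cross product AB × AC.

AB = (41, -21, -6)
AC = (27, -3, -15)
i: (-21)·(-15) - (-6)·(-3) = 315 - 18 = 297
j: (-6)·27 - 41·(-15) = -162 - (-615) = 453
k: 41·(-3) - (-21)·27 = -123 - (-567) = 444
AB × AC = (297, 453, 444)

(297, 453, 444)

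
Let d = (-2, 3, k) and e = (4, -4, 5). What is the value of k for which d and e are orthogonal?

4

d · e = (-2)·4 + 3·(-4) + k·5 = -20 + 5k
Set equal to 0: 5k = 20, so k = 4.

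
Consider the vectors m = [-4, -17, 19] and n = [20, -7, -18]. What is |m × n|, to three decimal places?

650.391

i: (-17)·(-18) - 19·(-7) = 306 - (-133) = 439
j: 19·20 - (-4)·(-18) = 380 - 72 = 308
k: (-4)·(-7) - (-17)·20 = 28 - (-340) = 368
m × n = (439, 308, 368)
|m × n| = √(439² + 308² + 368²) = √423009 ≈ 650.3914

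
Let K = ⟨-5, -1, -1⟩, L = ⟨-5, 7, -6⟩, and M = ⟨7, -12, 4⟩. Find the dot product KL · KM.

KL = L − K = (0, 8, -5)
KM = M − K = (12, -11, 5)
KL · KM = 0·12 + 8·(-11) + (-5)·5 = 0 - 88 - 25 = -113

-113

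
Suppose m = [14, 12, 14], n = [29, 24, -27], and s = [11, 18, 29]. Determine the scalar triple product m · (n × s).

n × s:
i: 24·29 - (-27)·18 = 696 - (-486) = 1182
j: (-27)·11 - 29·29 = -297 - 841 = -1138
k: 29·18 - 24·11 = 522 - 264 = 258
n × s = (1182, -1138, 258)
m · (n × s) = 14·1182 + 12·(-1138) + 14·258 = 16548 - 13656 + 3612 = 6504

6504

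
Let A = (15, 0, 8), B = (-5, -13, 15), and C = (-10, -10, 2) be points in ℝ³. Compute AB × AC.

(148, -295, -125)

AB = (-20, -13, 7)
AC = (-25, -10, -6)
i: (-13)·(-6) - 7·(-10) = 78 - (-70) = 148
j: 7·(-25) - (-20)·(-6) = -175 - 120 = -295
k: (-20)·(-10) - (-13)·(-25) = 200 - 325 = -125
AB × AC = (148, -295, -125)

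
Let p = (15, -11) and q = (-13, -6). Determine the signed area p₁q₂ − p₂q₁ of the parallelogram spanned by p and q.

15·(-6) - (-11)·(-13) = -90 - 143 = -233

-233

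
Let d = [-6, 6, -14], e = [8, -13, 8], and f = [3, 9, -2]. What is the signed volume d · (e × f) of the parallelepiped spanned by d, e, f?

e × f:
i: (-13)·(-2) - 8·9 = 26 - 72 = -46
j: 8·3 - 8·(-2) = 24 - (-16) = 40
k: 8·9 - (-13)·3 = 72 - (-39) = 111
e × f = (-46, 40, 111)
d · (e × f) = (-6)·(-46) + 6·40 + (-14)·111 = 276 + 240 - 1554 = -1038

-1038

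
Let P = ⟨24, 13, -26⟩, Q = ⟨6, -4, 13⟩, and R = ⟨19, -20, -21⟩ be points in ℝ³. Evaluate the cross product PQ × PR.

(1202, -105, 509)

PQ = (-18, -17, 39)
PR = (-5, -33, 5)
i: (-17)·5 - 39·(-33) = -85 - (-1287) = 1202
j: 39·(-5) - (-18)·5 = -195 - (-90) = -105
k: (-18)·(-33) - (-17)·(-5) = 594 - 85 = 509
PQ × PR = (1202, -105, 509)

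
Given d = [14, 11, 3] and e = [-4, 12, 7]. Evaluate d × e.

i: 11·7 - 3·12 = 77 - 36 = 41
j: 3·(-4) - 14·7 = -12 - 98 = -110
k: 14·12 - 11·(-4) = 168 - (-44) = 212
d × e = (41, -110, 212)

(41, -110, 212)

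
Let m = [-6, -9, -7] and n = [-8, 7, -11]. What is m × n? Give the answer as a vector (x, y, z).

(148, -10, -114)

i: (-9)·(-11) - (-7)·7 = 99 - (-49) = 148
j: (-7)·(-8) - (-6)·(-11) = 56 - 66 = -10
k: (-6)·7 - (-9)·(-8) = -42 - 72 = -114
m × n = (148, -10, -114)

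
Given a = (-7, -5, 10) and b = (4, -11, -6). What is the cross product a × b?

(140, -2, 97)

i: (-5)·(-6) - 10·(-11) = 30 - (-110) = 140
j: 10·4 - (-7)·(-6) = 40 - 42 = -2
k: (-7)·(-11) - (-5)·4 = 77 - (-20) = 97
a × b = (140, -2, 97)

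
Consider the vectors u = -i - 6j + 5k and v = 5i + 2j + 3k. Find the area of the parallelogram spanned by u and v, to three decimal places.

48.497

i: (-6)·3 - 5·2 = -18 - 10 = -28
j: 5·5 - (-1)·3 = 25 - (-3) = 28
k: (-1)·2 - (-6)·5 = -2 - (-30) = 28
u × v = (-28, 28, 28)
|u × v| = √((-28)² + 28² + 28²) = √2352 ≈ 48.4974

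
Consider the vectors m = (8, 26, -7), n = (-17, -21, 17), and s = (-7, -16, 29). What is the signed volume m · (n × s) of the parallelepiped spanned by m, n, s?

n × s:
i: (-21)·29 - 17·(-16) = -609 - (-272) = -337
j: 17·(-7) - (-17)·29 = -119 - (-493) = 374
k: (-17)·(-16) - (-21)·(-7) = 272 - 147 = 125
n × s = (-337, 374, 125)
m · (n × s) = 8·(-337) + 26·374 + (-7)·125 = -2696 + 9724 - 875 = 6153

6153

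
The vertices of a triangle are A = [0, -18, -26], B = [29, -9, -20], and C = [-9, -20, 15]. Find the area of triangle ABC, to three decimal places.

650.142

AB = (29, 9, 6),  AC = (-9, -2, 41)
i: 9·41 - 6·(-2) = 369 - (-12) = 381
j: 6·(-9) - 29·41 = -54 - 1189 = -1243
k: 29·(-2) - 9·(-9) = -58 - (-81) = 23
AB × AC = (381, -1243, 23)
|AB × AC| = √1690739 ≈ 1300.2842
area = ½ · 1300.2842 ≈ 650.142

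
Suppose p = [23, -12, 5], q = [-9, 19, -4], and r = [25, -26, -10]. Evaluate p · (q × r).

-5687

q × r:
i: 19·(-10) - (-4)·(-26) = -190 - 104 = -294
j: (-4)·25 - (-9)·(-10) = -100 - 90 = -190
k: (-9)·(-26) - 19·25 = 234 - 475 = -241
q × r = (-294, -190, -241)
p · (q × r) = 23·(-294) + (-12)·(-190) + 5·(-241) = -6762 + 2280 - 1205 = -5687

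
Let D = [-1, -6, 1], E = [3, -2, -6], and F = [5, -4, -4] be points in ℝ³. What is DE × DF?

(-6, -22, -16)

DE = (4, 4, -7)
DF = (6, 2, -5)
i: 4·(-5) - (-7)·2 = -20 - (-14) = -6
j: (-7)·6 - 4·(-5) = -42 - (-20) = -22
k: 4·2 - 4·6 = 8 - 24 = -16
DE × DF = (-6, -22, -16)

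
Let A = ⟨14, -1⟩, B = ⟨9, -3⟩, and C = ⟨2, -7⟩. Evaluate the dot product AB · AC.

AB = B − A = (-5, -2)
AC = C − A = (-12, -6)
AB · AC = (-5)·(-12) + (-2)·(-6) = 60 + 12 = 72

72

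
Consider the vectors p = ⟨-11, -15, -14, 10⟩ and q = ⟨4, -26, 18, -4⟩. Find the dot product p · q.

54

p · q = (-11)·4 + (-15)·(-26) + (-14)·18 + 10·(-4) = -44 + 390 - 252 - 40 = 54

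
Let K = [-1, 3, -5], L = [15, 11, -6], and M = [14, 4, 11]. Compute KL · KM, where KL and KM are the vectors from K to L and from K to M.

KL = L − K = (16, 8, -1)
KM = M − K = (15, 1, 16)
KL · KM = 16·15 + 8·1 + (-1)·16 = 240 + 8 - 16 = 232

232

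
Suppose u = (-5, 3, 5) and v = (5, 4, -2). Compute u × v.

(-26, 15, -35)

i: 3·(-2) - 5·4 = -6 - 20 = -26
j: 5·5 - (-5)·(-2) = 25 - 10 = 15
k: (-5)·4 - 3·5 = -20 - 15 = -35
u × v = (-26, 15, -35)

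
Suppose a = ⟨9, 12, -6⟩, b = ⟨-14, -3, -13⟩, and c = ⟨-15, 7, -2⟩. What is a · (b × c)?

b × c:
i: (-3)·(-2) - (-13)·7 = 6 - (-91) = 97
j: (-13)·(-15) - (-14)·(-2) = 195 - 28 = 167
k: (-14)·7 - (-3)·(-15) = -98 - 45 = -143
b × c = (97, 167, -143)
a · (b × c) = 9·97 + 12·167 + (-6)·(-143) = 873 + 2004 + 858 = 3735

3735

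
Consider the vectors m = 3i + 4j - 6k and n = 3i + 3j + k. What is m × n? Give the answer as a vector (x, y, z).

(22, -21, -3)

i: 4·1 - (-6)·3 = 4 - (-18) = 22
j: (-6)·3 - 3·1 = -18 - 3 = -21
k: 3·3 - 4·3 = 9 - 12 = -3
m × n = (22, -21, -3)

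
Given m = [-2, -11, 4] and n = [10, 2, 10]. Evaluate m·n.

m · n = (-2)·10 + (-11)·2 + 4·10 = -20 - 22 + 40 = -2

-2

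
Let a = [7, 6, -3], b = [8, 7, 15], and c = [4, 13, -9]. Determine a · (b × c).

-1242

b × c:
i: 7·(-9) - 15·13 = -63 - 195 = -258
j: 15·4 - 8·(-9) = 60 - (-72) = 132
k: 8·13 - 7·4 = 104 - 28 = 76
b × c = (-258, 132, 76)
a · (b × c) = 7·(-258) + 6·132 + (-3)·76 = -1806 + 792 - 228 = -1242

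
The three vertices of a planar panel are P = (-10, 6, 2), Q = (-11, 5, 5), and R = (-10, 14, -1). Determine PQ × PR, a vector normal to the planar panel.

(-21, -3, -8)

PQ = (-1, -1, 3)
PR = (0, 8, -3)
i: (-1)·(-3) - 3·8 = 3 - 24 = -21
j: 3·0 - (-1)·(-3) = 0 - 3 = -3
k: (-1)·8 - (-1)·0 = -8 - 0 = -8
PQ × PR = (-21, -3, -8)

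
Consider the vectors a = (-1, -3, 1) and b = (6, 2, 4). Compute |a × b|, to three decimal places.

i: (-3)·4 - 1·2 = -12 - 2 = -14
j: 1·6 - (-1)·4 = 6 - (-4) = 10
k: (-1)·2 - (-3)·6 = -2 - (-18) = 16
a × b = (-14, 10, 16)
|a × b| = √((-14)² + 10² + 16²) = √552 ≈ 23.4947

23.495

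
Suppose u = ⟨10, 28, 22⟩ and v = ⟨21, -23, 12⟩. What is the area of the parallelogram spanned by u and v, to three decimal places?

i: 28·12 - 22·(-23) = 336 - (-506) = 842
j: 22·21 - 10·12 = 462 - 120 = 342
k: 10·(-23) - 28·21 = -230 - 588 = -818
u × v = (842, 342, -818)
|u × v| = √(842² + 342² + (-818)²) = √1495052 ≈ 1222.7232

1222.723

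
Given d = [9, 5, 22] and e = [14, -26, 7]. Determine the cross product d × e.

i: 5·7 - 22·(-26) = 35 - (-572) = 607
j: 22·14 - 9·7 = 308 - 63 = 245
k: 9·(-26) - 5·14 = -234 - 70 = -304
d × e = (607, 245, -304)

(607, 245, -304)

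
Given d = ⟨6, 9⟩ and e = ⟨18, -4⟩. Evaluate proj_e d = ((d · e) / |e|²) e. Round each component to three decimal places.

d · e = 6·18 + 9·(-4) = 108 - 36 = 72
|e|² = 324 + 16 = 340
proj_e d = (72/340) · (18, -4) ≈ (3.812, -0.847)

(3.812, -0.847)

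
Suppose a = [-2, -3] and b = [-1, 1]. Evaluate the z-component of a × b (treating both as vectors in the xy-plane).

-5

(-2)·1 - (-3)·(-1) = -2 - 3 = -5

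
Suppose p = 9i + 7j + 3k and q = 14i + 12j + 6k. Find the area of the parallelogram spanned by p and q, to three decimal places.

16.733

i: 7·6 - 3·12 = 42 - 36 = 6
j: 3·14 - 9·6 = 42 - 54 = -12
k: 9·12 - 7·14 = 108 - 98 = 10
p × q = (6, -12, 10)
|p × q| = √(6² + (-12)² + 10²) = √280 ≈ 16.7332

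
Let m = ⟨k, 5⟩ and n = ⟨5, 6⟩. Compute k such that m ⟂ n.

m · n = k·5 + 5·6 = 30 + 5k
Set equal to 0: 5k = -30, so k = -6.

-6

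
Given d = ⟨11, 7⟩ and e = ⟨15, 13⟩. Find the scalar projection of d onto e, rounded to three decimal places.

12.897

d · e = 11·15 + 7·13 = 165 + 91 = 256
|e| = √(225 + 169) = √394 ≈ 19.8494
comp_e d = 256 / √394 ≈ 12.897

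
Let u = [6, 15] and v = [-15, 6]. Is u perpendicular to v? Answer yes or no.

u · v = 6·(-15) + 15·6 = -90 + 90 = 0
Zero, so the vectors are orthogonal.

yes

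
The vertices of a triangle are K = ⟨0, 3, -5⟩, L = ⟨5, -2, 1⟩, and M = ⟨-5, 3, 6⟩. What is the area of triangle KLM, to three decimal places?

KL = (5, -5, 6),  KM = (-5, 0, 11)
i: (-5)·11 - 6·0 = -55 - 0 = -55
j: 6·(-5) - 5·11 = -30 - 55 = -85
k: 5·0 - (-5)·(-5) = 0 - 25 = -25
KL × KM = (-55, -85, -25)
|KL × KM| = √10875 ≈ 104.2833
area = ½ · 104.2833 ≈ 52.142

52.142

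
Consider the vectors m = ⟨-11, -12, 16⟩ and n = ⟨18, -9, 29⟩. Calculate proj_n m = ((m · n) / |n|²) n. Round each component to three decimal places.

m · n = (-11)·18 + (-12)·(-9) + 16·29 = -198 + 108 + 464 = 374
|n|² = 324 + 81 + 841 = 1246
proj_n m = (374/1246) · (18, -9, 29) ≈ (5.403, -2.701, 8.705)

(5.403, -2.701, 8.705)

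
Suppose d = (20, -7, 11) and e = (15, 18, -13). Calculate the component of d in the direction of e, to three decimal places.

d · e = 20·15 + (-7)·18 + 11·(-13) = 300 - 126 - 143 = 31
|e| = √(225 + 324 + 169) = √718 ≈ 26.7955
comp_e d = 31 / √718 ≈ 1.157

1.157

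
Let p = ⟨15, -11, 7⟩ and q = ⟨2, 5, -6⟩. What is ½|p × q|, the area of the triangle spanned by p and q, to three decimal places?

i: (-11)·(-6) - 7·5 = 66 - 35 = 31
j: 7·2 - 15·(-6) = 14 - (-90) = 104
k: 15·5 - (-11)·2 = 75 - (-22) = 97
p × q = (31, 104, 97)
|p × q| = √(31² + 104² + 97²) = √21186 ≈ 145.5541
area = ½ · 145.5541 ≈ 72.777

72.777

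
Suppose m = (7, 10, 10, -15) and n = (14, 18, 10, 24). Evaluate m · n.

m · n = 7·14 + 10·18 + 10·10 + (-15)·24 = 98 + 180 + 100 - 360 = 18

18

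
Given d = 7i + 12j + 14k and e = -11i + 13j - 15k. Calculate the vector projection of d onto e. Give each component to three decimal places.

(2.798, -3.307, 3.816)

d · e = 7·(-11) + 12·13 + 14·(-15) = -77 + 156 - 210 = -131
|e|² = 121 + 169 + 225 = 515
proj_e d = (-131/515) · (-11, 13, -15) ≈ (2.798, -3.307, 3.816)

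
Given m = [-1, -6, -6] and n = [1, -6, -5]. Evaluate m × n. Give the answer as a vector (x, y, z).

i: (-6)·(-5) - (-6)·(-6) = 30 - 36 = -6
j: (-6)·1 - (-1)·(-5) = -6 - 5 = -11
k: (-1)·(-6) - (-6)·1 = 6 - (-6) = 12
m × n = (-6, -11, 12)

(-6, -11, 12)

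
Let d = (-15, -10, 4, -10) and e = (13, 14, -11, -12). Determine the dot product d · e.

-259

d · e = (-15)·13 + (-10)·14 + 4·(-11) + (-10)·(-12) = -195 - 140 - 44 + 120 = -259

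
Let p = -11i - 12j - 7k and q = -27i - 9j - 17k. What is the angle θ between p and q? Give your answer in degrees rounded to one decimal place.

p · q = (-11)·(-27) + (-12)·(-9) + (-7)·(-17) = 297 + 108 + 119 = 524
|p|² = 121 + 144 + 49 = 314,  |p| = √314 ≈ 17.720045
|q|² = 729 + 81 + 289 = 1099,  |q| = √1099 ≈ 33.151169
cos θ = 524 / (17.720045 · 33.151169) ≈ 0.89201
θ = arccos(0.89201) ≈ 26.9°

26.9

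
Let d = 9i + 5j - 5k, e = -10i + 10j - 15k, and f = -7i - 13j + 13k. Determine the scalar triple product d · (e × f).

-410

e × f:
i: 10·13 - (-15)·(-13) = 130 - 195 = -65
j: (-15)·(-7) - (-10)·13 = 105 - (-130) = 235
k: (-10)·(-13) - 10·(-7) = 130 - (-70) = 200
e × f = (-65, 235, 200)
d · (e × f) = 9·(-65) + 5·235 + (-5)·200 = -585 + 1175 - 1000 = -410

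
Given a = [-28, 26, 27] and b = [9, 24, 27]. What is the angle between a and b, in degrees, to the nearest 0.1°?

50.8

a · b = (-28)·9 + 26·24 + 27·27 = -252 + 624 + 729 = 1101
|a|² = 784 + 676 + 729 = 2189,  |a| = √2189 ≈ 46.786750
|b|² = 81 + 576 + 729 = 1386,  |b| = √1386 ≈ 37.229021
cos θ = 1101 / (46.786750 · 37.229021) ≈ 0.63210
θ = arccos(0.63210) ≈ 50.8°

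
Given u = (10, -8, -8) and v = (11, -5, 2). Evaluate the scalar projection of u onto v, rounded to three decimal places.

u · v = 10·11 + (-8)·(-5) + (-8)·2 = 110 + 40 - 16 = 134
|v| = √(121 + 25 + 4) = √150 ≈ 12.2474
comp_v u = 134 / √150 ≈ 10.941

10.941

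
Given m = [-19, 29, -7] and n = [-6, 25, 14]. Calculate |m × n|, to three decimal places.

723.205

i: 29·14 - (-7)·25 = 406 - (-175) = 581
j: (-7)·(-6) - (-19)·14 = 42 - (-266) = 308
k: (-19)·25 - 29·(-6) = -475 - (-174) = -301
m × n = (581, 308, -301)
|m × n| = √(581² + 308² + (-301)²) = √523026 ≈ 723.2054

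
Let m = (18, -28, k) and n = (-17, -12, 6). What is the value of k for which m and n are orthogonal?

m · n = 18·(-17) + (-28)·(-12) + k·6 = 30 + 6k
Set equal to 0: 6k = -30, so k = -5.

-5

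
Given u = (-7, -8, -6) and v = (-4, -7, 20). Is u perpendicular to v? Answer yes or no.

u · v = (-7)·(-4) + (-8)·(-7) + (-6)·20 = 28 + 56 - 120 = -36
Nonzero, so the vectors are not orthogonal.

no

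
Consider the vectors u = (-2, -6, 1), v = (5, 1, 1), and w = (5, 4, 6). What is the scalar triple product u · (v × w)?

v × w:
i: 1·6 - 1·4 = 6 - 4 = 2
j: 1·5 - 5·6 = 5 - 30 = -25
k: 5·4 - 1·5 = 20 - 5 = 15
v × w = (2, -25, 15)
u · (v × w) = (-2)·2 + (-6)·(-25) + 1·15 = -4 + 150 + 15 = 161

161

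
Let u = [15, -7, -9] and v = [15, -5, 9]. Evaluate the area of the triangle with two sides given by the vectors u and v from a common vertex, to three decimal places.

i: (-7)·9 - (-9)·(-5) = -63 - 45 = -108
j: (-9)·15 - 15·9 = -135 - 135 = -270
k: 15·(-5) - (-7)·15 = -75 - (-105) = 30
u × v = (-108, -270, 30)
|u × v| = √((-108)² + (-270)² + 30²) = √85464 ≈ 292.3423
area = ½ · 292.3423 ≈ 146.171

146.171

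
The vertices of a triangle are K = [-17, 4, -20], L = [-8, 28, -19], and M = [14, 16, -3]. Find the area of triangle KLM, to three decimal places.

KL = (9, 24, 1),  KM = (31, 12, 17)
i: 24·17 - 1·12 = 408 - 12 = 396
j: 1·31 - 9·17 = 31 - 153 = -122
k: 9·12 - 24·31 = 108 - 744 = -636
KL × KM = (396, -122, -636)
|KL × KM| = √576196 ≈ 759.0758
area = ½ · 759.0758 ≈ 379.538

379.538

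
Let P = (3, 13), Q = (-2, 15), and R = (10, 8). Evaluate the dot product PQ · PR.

PQ = Q − P = (-5, 2)
PR = R − P = (7, -5)
PQ · PR = (-5)·7 + 2·(-5) = -35 - 10 = -45

-45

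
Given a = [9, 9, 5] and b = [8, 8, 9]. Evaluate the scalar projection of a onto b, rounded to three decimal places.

a · b = 9·8 + 9·8 + 5·9 = 72 + 72 + 45 = 189
|b| = √(64 + 64 + 81) = √209 ≈ 14.4568
comp_b a = 189 / √209 ≈ 13.073

13.073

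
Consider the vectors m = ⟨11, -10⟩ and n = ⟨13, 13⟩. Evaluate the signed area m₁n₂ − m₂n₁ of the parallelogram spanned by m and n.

11·13 - (-10)·13 = 143 - (-130) = 273

273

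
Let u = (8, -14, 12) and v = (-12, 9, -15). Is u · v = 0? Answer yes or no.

u · v = 8·(-12) + (-14)·9 + 12·(-15) = -96 - 126 - 180 = -402
Nonzero, so the vectors are not orthogonal.

no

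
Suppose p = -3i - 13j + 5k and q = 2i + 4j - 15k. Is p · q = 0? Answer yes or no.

no

p · q = (-3)·2 + (-13)·4 + 5·(-15) = -6 - 52 - 75 = -133
Nonzero, so the vectors are not orthogonal.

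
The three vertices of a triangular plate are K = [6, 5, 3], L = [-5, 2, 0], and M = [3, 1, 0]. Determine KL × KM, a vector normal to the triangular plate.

(-3, -24, 35)

KL = (-11, -3, -3)
KM = (-3, -4, -3)
i: (-3)·(-3) - (-3)·(-4) = 9 - 12 = -3
j: (-3)·(-3) - (-11)·(-3) = 9 - 33 = -24
k: (-11)·(-4) - (-3)·(-3) = 44 - 9 = 35
KL × KM = (-3, -24, 35)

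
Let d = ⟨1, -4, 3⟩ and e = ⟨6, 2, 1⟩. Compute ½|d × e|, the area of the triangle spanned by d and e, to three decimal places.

i: (-4)·1 - 3·2 = -4 - 6 = -10
j: 3·6 - 1·1 = 18 - 1 = 17
k: 1·2 - (-4)·6 = 2 - (-24) = 26
d × e = (-10, 17, 26)
|d × e| = √((-10)² + 17² + 26²) = √1065 ≈ 32.6343
area = ½ · 32.6343 ≈ 16.317

16.317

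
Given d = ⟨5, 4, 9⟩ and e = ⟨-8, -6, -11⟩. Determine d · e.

d · e = 5·(-8) + 4·(-6) + 9·(-11) = -40 - 24 - 99 = -163

-163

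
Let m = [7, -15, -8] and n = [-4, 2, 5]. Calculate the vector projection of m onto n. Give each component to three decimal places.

m · n = 7·(-4) + (-15)·2 + (-8)·5 = -28 - 30 - 40 = -98
|n|² = 16 + 4 + 25 = 45
proj_n m = (-98/45) · (-4, 2, 5) ≈ (8.711, -4.356, -10.889)

(8.711, -4.356, -10.889)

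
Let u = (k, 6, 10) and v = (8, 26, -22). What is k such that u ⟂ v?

u · v = k·8 + 6·26 + 10·(-22) = -64 + 8k
Set equal to 0: 8k = 64, so k = 8.

8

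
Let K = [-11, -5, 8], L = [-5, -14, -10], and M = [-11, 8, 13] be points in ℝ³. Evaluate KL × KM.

KL = (6, -9, -18)
KM = (0, 13, 5)
i: (-9)·5 - (-18)·13 = -45 - (-234) = 189
j: (-18)·0 - 6·5 = 0 - 30 = -30
k: 6·13 - (-9)·0 = 78 - 0 = 78
KL × KM = (189, -30, 78)

(189, -30, 78)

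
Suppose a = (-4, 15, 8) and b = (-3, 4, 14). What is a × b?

i: 15·14 - 8·4 = 210 - 32 = 178
j: 8·(-3) - (-4)·14 = -24 - (-56) = 32
k: (-4)·4 - 15·(-3) = -16 - (-45) = 29
a × b = (178, 32, 29)

(178, 32, 29)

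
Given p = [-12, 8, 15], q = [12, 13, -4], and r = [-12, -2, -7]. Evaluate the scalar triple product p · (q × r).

q × r:
i: 13·(-7) - (-4)·(-2) = -91 - 8 = -99
j: (-4)·(-12) - 12·(-7) = 48 - (-84) = 132
k: 12·(-2) - 13·(-12) = -24 - (-156) = 132
q × r = (-99, 132, 132)
p · (q × r) = (-12)·(-99) + 8·132 + 15·132 = 1188 + 1056 + 1980 = 4224

4224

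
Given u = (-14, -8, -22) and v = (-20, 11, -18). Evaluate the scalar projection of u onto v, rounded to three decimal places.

u · v = (-14)·(-20) + (-8)·11 + (-22)·(-18) = 280 - 88 + 396 = 588
|v| = √(400 + 121 + 324) = √845 ≈ 29.0689
comp_v u = 588 / √845 ≈ 20.228

20.228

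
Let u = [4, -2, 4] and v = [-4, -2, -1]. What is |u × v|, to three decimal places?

i: (-2)·(-1) - 4·(-2) = 2 - (-8) = 10
j: 4·(-4) - 4·(-1) = -16 - (-4) = -12
k: 4·(-2) - (-2)·(-4) = -8 - 8 = -16
u × v = (10, -12, -16)
|u × v| = √(10² + (-12)² + (-16)²) = √500 ≈ 22.3607

22.361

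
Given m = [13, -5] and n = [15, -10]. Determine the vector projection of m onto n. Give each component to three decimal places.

m · n = 13·15 + (-5)·(-10) = 195 + 50 = 245
|n|² = 225 + 100 = 325
proj_n m = (245/325) · (15, -10) ≈ (11.308, -7.538)

(11.308, -7.538)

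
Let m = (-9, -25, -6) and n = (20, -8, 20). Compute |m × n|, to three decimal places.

i: (-25)·20 - (-6)·(-8) = -500 - 48 = -548
j: (-6)·20 - (-9)·20 = -120 - (-180) = 60
k: (-9)·(-8) - (-25)·20 = 72 - (-500) = 572
m × n = (-548, 60, 572)
|m × n| = √((-548)² + 60² + 572²) = √631088 ≈ 794.4105

794.410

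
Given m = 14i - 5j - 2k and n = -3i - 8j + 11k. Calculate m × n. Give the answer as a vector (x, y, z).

(-71, -148, -127)

i: (-5)·11 - (-2)·(-8) = -55 - 16 = -71
j: (-2)·(-3) - 14·11 = 6 - 154 = -148
k: 14·(-8) - (-5)·(-3) = -112 - 15 = -127
m × n = (-71, -148, -127)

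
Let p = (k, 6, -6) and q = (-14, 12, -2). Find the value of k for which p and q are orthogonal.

6

p · q = k·(-14) + 6·12 + (-6)·(-2) = 84 - 14k
Set equal to 0: -14k = -84, so k = 6.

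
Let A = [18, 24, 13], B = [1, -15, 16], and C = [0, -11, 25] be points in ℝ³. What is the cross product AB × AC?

AB = (-17, -39, 3)
AC = (-18, -35, 12)
i: (-39)·12 - 3·(-35) = -468 - (-105) = -363
j: 3·(-18) - (-17)·12 = -54 - (-204) = 150
k: (-17)·(-35) - (-39)·(-18) = 595 - 702 = -107
AB × AC = (-363, 150, -107)

(-363, 150, -107)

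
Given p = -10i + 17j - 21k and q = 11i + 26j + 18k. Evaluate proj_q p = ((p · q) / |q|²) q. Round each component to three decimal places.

(-0.451, -1.067, -0.739)

p · q = (-10)·11 + 17·26 + (-21)·18 = -110 + 442 - 378 = -46
|q|² = 121 + 676 + 324 = 1121
proj_q p = (-46/1121) · (11, 26, 18) ≈ (-0.451, -1.067, -0.739)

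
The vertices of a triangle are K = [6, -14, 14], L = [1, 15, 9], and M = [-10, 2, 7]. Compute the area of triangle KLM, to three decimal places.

KL = (-5, 29, -5),  KM = (-16, 16, -7)
i: 29·(-7) - (-5)·16 = -203 - (-80) = -123
j: (-5)·(-16) - (-5)·(-7) = 80 - 35 = 45
k: (-5)·16 - 29·(-16) = -80 - (-464) = 384
KL × KM = (-123, 45, 384)
|KL × KM| = √164610 ≈ 405.7216
area = ½ · 405.7216 ≈ 202.861

202.861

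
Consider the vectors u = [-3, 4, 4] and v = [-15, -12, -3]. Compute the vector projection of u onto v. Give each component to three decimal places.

(0.595, 0.476, 0.119)

u · v = (-3)·(-15) + 4·(-12) + 4·(-3) = 45 - 48 - 12 = -15
|v|² = 225 + 144 + 9 = 378
proj_v u = (-15/378) · (-15, -12, -3) ≈ (0.595, 0.476, 0.119)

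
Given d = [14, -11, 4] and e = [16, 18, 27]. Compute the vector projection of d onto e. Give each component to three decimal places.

d · e = 14·16 + (-11)·18 + 4·27 = 224 - 198 + 108 = 134
|e|² = 256 + 324 + 729 = 1309
proj_e d = (134/1309) · (16, 18, 27) ≈ (1.638, 1.843, 2.764)

(1.638, 1.843, 2.764)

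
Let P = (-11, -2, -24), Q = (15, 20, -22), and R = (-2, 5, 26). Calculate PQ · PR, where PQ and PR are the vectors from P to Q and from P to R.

488

PQ = Q − P = (26, 22, 2)
PR = R − P = (9, 7, 50)
PQ · PR = 26·9 + 22·7 + 2·50 = 234 + 154 + 100 = 488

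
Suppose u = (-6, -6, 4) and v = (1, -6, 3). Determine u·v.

42

u · v = (-6)·1 + (-6)·(-6) + 4·3 = -6 + 36 + 12 = 42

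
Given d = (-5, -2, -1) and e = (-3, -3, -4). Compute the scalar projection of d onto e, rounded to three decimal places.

d · e = (-5)·(-3) + (-2)·(-3) + (-1)·(-4) = 15 + 6 + 4 = 25
|e| = √(9 + 9 + 16) = √34 ≈ 5.8310
comp_e d = 25 / √34 ≈ 4.287

4.287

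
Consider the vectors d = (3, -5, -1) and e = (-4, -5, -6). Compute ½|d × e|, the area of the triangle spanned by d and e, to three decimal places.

i: (-5)·(-6) - (-1)·(-5) = 30 - 5 = 25
j: (-1)·(-4) - 3·(-6) = 4 - (-18) = 22
k: 3·(-5) - (-5)·(-4) = -15 - 20 = -35
d × e = (25, 22, -35)
|d × e| = √(25² + 22² + (-35)²) = √2334 ≈ 48.3115
area = ½ · 48.3115 ≈ 24.156

24.156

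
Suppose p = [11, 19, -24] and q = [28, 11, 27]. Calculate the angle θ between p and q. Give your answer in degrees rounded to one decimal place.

p · q = 11·28 + 19·11 + (-24)·27 = 308 + 209 - 648 = -131
|p|² = 121 + 361 + 576 = 1058,  |p| = √1058 ≈ 32.526912
|q|² = 784 + 121 + 729 = 1634,  |q| = √1634 ≈ 40.422766
cos θ = -131 / (32.526912 · 40.422766) ≈ -0.09963
θ = arccos(-0.09963) ≈ 95.7°

95.7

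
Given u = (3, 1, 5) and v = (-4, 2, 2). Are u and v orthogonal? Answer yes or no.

yes

u · v = 3·(-4) + 1·2 + 5·2 = -12 + 2 + 10 = 0
Zero, so the vectors are orthogonal.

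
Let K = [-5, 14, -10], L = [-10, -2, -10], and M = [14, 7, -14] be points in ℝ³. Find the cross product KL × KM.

KL = (-5, -16, 0)
KM = (19, -7, -4)
i: (-16)·(-4) - 0·(-7) = 64 - 0 = 64
j: 0·19 - (-5)·(-4) = 0 - 20 = -20
k: (-5)·(-7) - (-16)·19 = 35 - (-304) = 339
KL × KM = (64, -20, 339)

(64, -20, 339)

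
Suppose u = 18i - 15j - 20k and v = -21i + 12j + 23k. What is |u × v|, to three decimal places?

144.437

i: (-15)·23 - (-20)·12 = -345 - (-240) = -105
j: (-20)·(-21) - 18·23 = 420 - 414 = 6
k: 18·12 - (-15)·(-21) = 216 - 315 = -99
u × v = (-105, 6, -99)
|u × v| = √((-105)² + 6² + (-99)²) = √20862 ≈ 144.4368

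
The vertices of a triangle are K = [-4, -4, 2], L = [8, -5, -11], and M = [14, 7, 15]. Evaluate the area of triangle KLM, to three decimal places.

KL = (12, -1, -13),  KM = (18, 11, 13)
i: (-1)·13 - (-13)·11 = -13 - (-143) = 130
j: (-13)·18 - 12·13 = -234 - 156 = -390
k: 12·11 - (-1)·18 = 132 - (-18) = 150
KL × KM = (130, -390, 150)
|KL × KM| = √191500 ≈ 437.6071
area = ½ · 437.6071 ≈ 218.804

218.804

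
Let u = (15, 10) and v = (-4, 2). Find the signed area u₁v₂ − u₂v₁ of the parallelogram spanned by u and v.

15·2 - 10·(-4) = 30 - (-40) = 70

70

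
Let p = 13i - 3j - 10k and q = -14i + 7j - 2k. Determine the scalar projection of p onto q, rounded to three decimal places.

-11.597

p · q = 13·(-14) + (-3)·7 + (-10)·(-2) = -182 - 21 + 20 = -183
|q| = √(196 + 49 + 4) = √249 ≈ 15.7797
comp_q p = -183 / √249 ≈ -11.597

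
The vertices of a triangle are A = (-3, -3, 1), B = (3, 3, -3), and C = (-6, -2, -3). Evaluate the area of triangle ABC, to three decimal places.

23.833

AB = (6, 6, -4),  AC = (-3, 1, -4)
i: 6·(-4) - (-4)·1 = -24 - (-4) = -20
j: (-4)·(-3) - 6·(-4) = 12 - (-24) = 36
k: 6·1 - 6·(-3) = 6 - (-18) = 24
AB × AC = (-20, 36, 24)
|AB × AC| = √2272 ≈ 47.6655
area = ½ · 47.6655 ≈ 23.833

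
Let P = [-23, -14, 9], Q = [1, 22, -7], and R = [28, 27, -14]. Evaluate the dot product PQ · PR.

3068

PQ = Q − P = (24, 36, -16)
PR = R − P = (51, 41, -23)
PQ · PR = 24·51 + 36·41 + (-16)·(-23) = 1224 + 1476 + 368 = 3068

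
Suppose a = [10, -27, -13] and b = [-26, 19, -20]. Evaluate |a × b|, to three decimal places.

i: (-27)·(-20) - (-13)·19 = 540 - (-247) = 787
j: (-13)·(-26) - 10·(-20) = 338 - (-200) = 538
k: 10·19 - (-27)·(-26) = 190 - 702 = -512
a × b = (787, 538, -512)
|a × b| = √(787² + 538² + (-512)²) = √1170957 ≈ 1082.1077

1082.108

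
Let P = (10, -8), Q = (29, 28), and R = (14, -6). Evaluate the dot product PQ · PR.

PQ = Q − P = (19, 36)
PR = R − P = (4, 2)
PQ · PR = 19·4 + 36·2 = 76 + 72 = 148

148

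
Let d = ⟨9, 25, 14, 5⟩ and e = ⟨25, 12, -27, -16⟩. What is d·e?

d · e = 9·25 + 25·12 + 14·(-27) + 5·(-16) = 225 + 300 - 378 - 80 = 67

67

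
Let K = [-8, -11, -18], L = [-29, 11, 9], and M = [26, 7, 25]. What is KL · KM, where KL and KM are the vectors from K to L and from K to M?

843

KL = L − K = (-21, 22, 27)
KM = M − K = (34, 18, 43)
KL · KM = (-21)·34 + 22·18 + 27·43 = -714 + 396 + 1161 = 843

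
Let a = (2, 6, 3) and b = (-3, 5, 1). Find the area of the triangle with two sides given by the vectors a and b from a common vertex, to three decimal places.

i: 6·1 - 3·5 = 6 - 15 = -9
j: 3·(-3) - 2·1 = -9 - 2 = -11
k: 2·5 - 6·(-3) = 10 - (-18) = 28
a × b = (-9, -11, 28)
|a × b| = √((-9)² + (-11)² + 28²) = √986 ≈ 31.4006
area = ½ · 31.4006 ≈ 15.700

15.700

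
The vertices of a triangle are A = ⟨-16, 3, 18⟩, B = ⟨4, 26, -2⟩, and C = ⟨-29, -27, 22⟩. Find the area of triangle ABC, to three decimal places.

AB = (20, 23, -20),  AC = (-13, -30, 4)
i: 23·4 - (-20)·(-30) = 92 - 600 = -508
j: (-20)·(-13) - 20·4 = 260 - 80 = 180
k: 20·(-30) - 23·(-13) = -600 - (-299) = -301
AB × AC = (-508, 180, -301)
|AB × AC| = √381065 ≈ 617.3046
area = ½ · 617.3046 ≈ 308.652

308.652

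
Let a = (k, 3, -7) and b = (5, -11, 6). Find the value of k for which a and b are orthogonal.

a · b = k·5 + 3·(-11) + (-7)·6 = -75 + 5k
Set equal to 0: 5k = 75, so k = 15.

15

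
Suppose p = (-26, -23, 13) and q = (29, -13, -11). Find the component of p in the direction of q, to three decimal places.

p · q = (-26)·29 + (-23)·(-13) + 13·(-11) = -754 + 299 - 143 = -598
|q| = √(841 + 169 + 121) = √1131 ≈ 33.6303
comp_q p = -598 / √1131 ≈ -17.782

-17.782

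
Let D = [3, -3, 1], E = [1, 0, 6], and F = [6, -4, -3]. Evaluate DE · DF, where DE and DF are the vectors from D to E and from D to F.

DE = E − D = (-2, 3, 5)
DF = F − D = (3, -1, -4)
DE · DF = (-2)·3 + 3·(-1) + 5·(-4) = -6 - 3 - 20 = -29

-29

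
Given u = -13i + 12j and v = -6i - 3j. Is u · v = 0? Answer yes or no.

no

u · v = (-13)·(-6) + 12·(-3) = 78 - 36 = 42
Nonzero, so the vectors are not orthogonal.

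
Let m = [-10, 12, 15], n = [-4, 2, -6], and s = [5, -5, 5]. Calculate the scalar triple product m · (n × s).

230

n × s:
i: 2·5 - (-6)·(-5) = 10 - 30 = -20
j: (-6)·5 - (-4)·5 = -30 - (-20) = -10
k: (-4)·(-5) - 2·5 = 20 - 10 = 10
n × s = (-20, -10, 10)
m · (n × s) = (-10)·(-20) + 12·(-10) + 15·10 = 200 - 120 + 150 = 230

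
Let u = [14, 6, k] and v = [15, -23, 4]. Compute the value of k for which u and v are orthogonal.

u · v = 14·15 + 6·(-23) + k·4 = 72 + 4k
Set equal to 0: 4k = -72, so k = -18.

-18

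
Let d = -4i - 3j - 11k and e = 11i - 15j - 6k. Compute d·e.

67

d · e = (-4)·11 + (-3)·(-15) + (-11)·(-6) = -44 + 45 + 66 = 67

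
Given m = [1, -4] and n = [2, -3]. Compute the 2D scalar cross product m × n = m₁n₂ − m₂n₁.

1·(-3) - (-4)·2 = -3 - (-8) = 5

5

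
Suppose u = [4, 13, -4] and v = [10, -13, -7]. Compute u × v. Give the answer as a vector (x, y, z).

i: 13·(-7) - (-4)·(-13) = -91 - 52 = -143
j: (-4)·10 - 4·(-7) = -40 - (-28) = -12
k: 4·(-13) - 13·10 = -52 - 130 = -182
u × v = (-143, -12, -182)

(-143, -12, -182)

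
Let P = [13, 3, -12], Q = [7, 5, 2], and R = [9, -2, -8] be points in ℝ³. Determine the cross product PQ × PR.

PQ = (-6, 2, 14)
PR = (-4, -5, 4)
i: 2·4 - 14·(-5) = 8 - (-70) = 78
j: 14·(-4) - (-6)·4 = -56 - (-24) = -32
k: (-6)·(-5) - 2·(-4) = 30 - (-8) = 38
PQ × PR = (78, -32, 38)

(78, -32, 38)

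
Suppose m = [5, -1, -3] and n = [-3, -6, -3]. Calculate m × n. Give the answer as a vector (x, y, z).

(-15, 24, -33)

i: (-1)·(-3) - (-3)·(-6) = 3 - 18 = -15
j: (-3)·(-3) - 5·(-3) = 9 - (-15) = 24
k: 5·(-6) - (-1)·(-3) = -30 - 3 = -33
m × n = (-15, 24, -33)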